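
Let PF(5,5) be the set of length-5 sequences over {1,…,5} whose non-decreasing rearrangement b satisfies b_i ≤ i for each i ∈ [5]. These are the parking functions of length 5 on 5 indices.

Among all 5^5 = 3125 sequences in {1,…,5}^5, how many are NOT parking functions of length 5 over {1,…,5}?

1829

#PF = 1·6^4 = 1·1296 = 1296 (Pollak)
One tuple (2,3,2,3,4) → sorted (2,2,3,3,4): b_1=2>1, not a PF.
Total 3125; non-PF = 3125−1296 = 1829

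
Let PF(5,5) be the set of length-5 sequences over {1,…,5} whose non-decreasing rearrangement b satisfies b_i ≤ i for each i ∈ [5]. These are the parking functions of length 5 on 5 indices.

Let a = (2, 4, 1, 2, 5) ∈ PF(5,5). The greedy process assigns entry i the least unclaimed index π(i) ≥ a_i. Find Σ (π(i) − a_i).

Σπ = 15 ({1..5} each once); Σa = 2+4+1+2+5 = 14; disp = 15−14 = 1.

1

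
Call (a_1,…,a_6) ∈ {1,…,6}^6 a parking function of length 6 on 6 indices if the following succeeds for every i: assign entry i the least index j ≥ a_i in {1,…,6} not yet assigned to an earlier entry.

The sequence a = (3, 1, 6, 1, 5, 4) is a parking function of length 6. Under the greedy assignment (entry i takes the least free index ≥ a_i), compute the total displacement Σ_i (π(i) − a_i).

Σπ(i) = 1+…+6 = 21; Σa = 3+1+6+1+5+4 = 20; disp = 21−20 = 1.

1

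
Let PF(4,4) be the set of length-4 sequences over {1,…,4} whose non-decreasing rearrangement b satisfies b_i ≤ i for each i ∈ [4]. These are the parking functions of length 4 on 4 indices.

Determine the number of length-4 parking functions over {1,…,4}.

125

|PF(4,4)| = (4+1−4)·(4+1)^{4−1} = 1·125 = 125 [KW]
Check (2,1,3,2) → sorted (1,2,2,3): b_i ≤ i ∀i, a PF.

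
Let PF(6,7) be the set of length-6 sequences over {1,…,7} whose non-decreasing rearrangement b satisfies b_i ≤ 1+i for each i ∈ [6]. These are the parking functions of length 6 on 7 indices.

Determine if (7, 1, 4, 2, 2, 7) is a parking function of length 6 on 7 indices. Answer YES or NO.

Sorted: b = (1, 2, 2, 4, 7, 7).
  b_1=1 ≤ 2
  b_2=2 ≤ 3
  b_3=2 ≤ 4
  b_4=4 ≤ 5
  b_5=7 > 6
  fails at i=5 ⇒ NO

NO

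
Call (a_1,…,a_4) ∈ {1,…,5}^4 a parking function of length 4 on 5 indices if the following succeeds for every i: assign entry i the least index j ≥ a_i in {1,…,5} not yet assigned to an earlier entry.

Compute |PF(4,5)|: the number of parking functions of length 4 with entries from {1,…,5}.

432

Count = (5+1−4)·(5+1)^{4−1} = 2·216 = 432 (Konheim–Weiss)
One tuple (1,2,2,3) → sorted (1,2,2,3): b_i ≤ 1+i ∀i, a PF.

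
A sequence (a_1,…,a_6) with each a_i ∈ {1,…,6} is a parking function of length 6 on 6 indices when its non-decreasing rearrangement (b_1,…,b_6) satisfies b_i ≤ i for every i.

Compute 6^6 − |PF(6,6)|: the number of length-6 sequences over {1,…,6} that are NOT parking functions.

29849

Count = 1·7^5 = 1 · 16807 = 16807 (Konheim–Weiss)
E.g. (4,2,2,5,3,3) → sorted (2,2,3,3,4,5): b_1=2>1, not a PF.
So 46656 − 16807 = 29849 fail.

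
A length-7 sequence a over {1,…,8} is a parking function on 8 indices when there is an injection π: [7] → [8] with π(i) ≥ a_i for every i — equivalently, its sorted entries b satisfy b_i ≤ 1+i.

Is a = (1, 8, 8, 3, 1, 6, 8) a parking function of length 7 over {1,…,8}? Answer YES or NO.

NO

Order a: b = (1, 1, 3, 6, 8, 8, 8).
  b_1=1 ≤ 2
  b_2=1 ≤ 3
  b_3=3 ≤ 4
  b_4=6 > 5
  fails at i=4 ⇒ NO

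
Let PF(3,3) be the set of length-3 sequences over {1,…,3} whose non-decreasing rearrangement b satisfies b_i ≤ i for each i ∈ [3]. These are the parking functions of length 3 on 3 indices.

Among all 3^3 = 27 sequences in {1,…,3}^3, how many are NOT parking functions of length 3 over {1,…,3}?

11

|PF| = (3+1−3)·(3+1)^{3−1} = 1×16 = 16
One tuple (2,3,3) → sorted (2,3,3): b_1=2>1, not a PF.
3^3 − 16 = 27 − 16 = 11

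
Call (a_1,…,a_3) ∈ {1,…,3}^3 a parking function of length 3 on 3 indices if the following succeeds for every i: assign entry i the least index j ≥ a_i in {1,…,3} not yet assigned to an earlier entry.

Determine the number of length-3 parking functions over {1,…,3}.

16

|PF| = (3−3+1)·(3+1)^(3−1) = 1·16 = 16 (Pollak)
One tuple (2,3,1) → sorted (1,2,3): b_i ≤ i ∀i, a PF.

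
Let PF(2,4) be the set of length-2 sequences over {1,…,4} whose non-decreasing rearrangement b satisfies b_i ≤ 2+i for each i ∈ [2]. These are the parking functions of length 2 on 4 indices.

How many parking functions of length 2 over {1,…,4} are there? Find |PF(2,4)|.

15

|PF(2,4)| = (4+1−2)·(4+1)^{2−1} = 3·5 = 15 (Konheim–Weiss)
Check (4,2) → sorted (2,4): b_i ≤ 2+i ∀i, a PF.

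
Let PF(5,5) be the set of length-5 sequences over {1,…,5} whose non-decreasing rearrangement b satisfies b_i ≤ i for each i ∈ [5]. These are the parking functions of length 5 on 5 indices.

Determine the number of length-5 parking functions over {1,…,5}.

#PF = (5−5+1)·(5+1)^(5−1) = 1·1296 = 1296
One tuple (3,1,3,4,1) → sorted (1,1,3,3,4): b_i ≤ i ∀i, a PF.

1296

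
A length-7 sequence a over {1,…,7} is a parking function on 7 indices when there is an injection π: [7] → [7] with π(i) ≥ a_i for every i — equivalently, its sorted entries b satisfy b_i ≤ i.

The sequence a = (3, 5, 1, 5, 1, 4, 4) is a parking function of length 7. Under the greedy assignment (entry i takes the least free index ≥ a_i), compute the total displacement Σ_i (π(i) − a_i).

Σπ(i) = 1+…+7 = 28; Σa = 3+5+1+5+1+4+4 = 23; disp = 28−23 = 5.

5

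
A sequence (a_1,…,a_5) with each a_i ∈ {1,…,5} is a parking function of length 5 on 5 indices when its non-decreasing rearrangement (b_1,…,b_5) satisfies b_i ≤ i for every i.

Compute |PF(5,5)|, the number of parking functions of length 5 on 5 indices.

Count = (6−5)·6^(5−1) = 1·1296 = 1296
Example (4,1,4,2,1) → sorted (1,1,2,4,4): b_i ≤ i ∀i, a PF.

1296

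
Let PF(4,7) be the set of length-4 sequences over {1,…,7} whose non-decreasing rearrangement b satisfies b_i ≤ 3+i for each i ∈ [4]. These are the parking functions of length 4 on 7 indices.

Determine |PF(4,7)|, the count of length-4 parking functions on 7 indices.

|PF(4,7)| = (7−4+1)·(7+1)^(4−1) = 4·512 = 2048 (Pollak)
One tuple (2,2,5,4) → sorted (2,2,4,5): b_i ≤ 3+i ∀i, a PF.

2048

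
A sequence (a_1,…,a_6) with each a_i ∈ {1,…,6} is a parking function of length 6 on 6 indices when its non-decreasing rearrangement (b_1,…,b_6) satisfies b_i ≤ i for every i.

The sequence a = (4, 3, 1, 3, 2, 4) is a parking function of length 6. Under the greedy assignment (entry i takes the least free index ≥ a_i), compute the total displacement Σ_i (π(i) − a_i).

4

Σπ(i) = 1+…+6 = 21; Σa = 4+3+1+3+2+4 = 17; disp = 21−17 = 4.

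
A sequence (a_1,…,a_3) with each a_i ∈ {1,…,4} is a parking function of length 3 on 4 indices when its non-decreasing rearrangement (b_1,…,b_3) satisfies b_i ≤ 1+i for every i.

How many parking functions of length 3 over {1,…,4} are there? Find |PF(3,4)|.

50

Count = (4+1−3)·(4+1)^{3−1} = 2·25 = 50
Example (1,2,1) → sorted (1,1,2): b_i ≤ 1+i ∀i, a PF.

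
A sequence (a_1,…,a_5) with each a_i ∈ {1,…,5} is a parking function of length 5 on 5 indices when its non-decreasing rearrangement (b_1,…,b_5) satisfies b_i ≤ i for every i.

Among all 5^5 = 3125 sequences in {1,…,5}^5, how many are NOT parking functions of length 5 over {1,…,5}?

|PF(5,5)| = (6−5)·6^(5−1) = 1 · 1296 = 1296 [KW]
E.g. (2,2,4,2,2) → sorted (2,2,2,2,4): b_1=2>1, not a PF.
5^5 − 1296 = 3125 − 1296 = 1829

1829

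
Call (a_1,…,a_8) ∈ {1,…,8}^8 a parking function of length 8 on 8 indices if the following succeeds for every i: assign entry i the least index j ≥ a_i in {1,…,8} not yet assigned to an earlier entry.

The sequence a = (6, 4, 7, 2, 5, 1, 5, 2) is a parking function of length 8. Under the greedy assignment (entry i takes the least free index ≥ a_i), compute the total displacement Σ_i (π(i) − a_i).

Σπ(i) = 1+…+8 = 36; Σa = 6+4+7+2+5+1+5+2 = 32; disp = 36−32 = 4.

4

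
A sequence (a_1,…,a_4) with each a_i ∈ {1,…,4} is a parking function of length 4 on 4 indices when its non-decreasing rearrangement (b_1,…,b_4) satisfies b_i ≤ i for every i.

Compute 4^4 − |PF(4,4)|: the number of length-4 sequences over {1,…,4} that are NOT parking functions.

131

Count = (4−4+1)·(4+1)^(4−1) = 1·125 = 125 [KW]
One tuple (1,4,3,4) → sorted (1,3,4,4): b_2=3>2, not a PF.
4^4 − 125 = 256 − 125 = 131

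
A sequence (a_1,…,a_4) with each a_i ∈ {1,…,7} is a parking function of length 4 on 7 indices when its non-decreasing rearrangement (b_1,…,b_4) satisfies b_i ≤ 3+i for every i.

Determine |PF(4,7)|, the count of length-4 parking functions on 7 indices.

2048

|PF| = (8−4)·8^(4−1) = 4·512 = 2048 [KW]
E.g. (7,5,5,2) → sorted (2,5,5,7): b_i ≤ 3+i ∀i, a PF.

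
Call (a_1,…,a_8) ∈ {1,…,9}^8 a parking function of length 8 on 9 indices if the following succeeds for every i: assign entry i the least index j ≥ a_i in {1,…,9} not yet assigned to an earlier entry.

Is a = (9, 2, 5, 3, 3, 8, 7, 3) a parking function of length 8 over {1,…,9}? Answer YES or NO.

YES

Rearranged: b = (2, 3, 3, 3, 5, 7, 8, 9).
  b_1=2 ≤ 2
  b_2=3 ≤ 3
  b_3=3 ≤ 4
  b_4=3 ≤ 5
  b_5=5 ≤ 6
  b_6=7 ≤ 7
  b_7=8 ≤ 8
  b_8=9 ≤ 9
All bounds hold ⇒ YES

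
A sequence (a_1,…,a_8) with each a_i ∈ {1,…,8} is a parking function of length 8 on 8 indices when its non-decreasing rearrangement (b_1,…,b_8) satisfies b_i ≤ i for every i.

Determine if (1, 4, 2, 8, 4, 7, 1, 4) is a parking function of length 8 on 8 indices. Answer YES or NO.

YES

Order a: b = (1, 1, 2, 4, 4, 4, 7, 8).
  b_1=1 ≤ 1
  b_2=1 ≤ 2
  b_3=2 ≤ 3
  b_4=4 ≤ 4
  b_5=4 ≤ 5
  b_6=4 ≤ 6
  b_7=7 ≤ 7
  b_8=8 ≤ 8
All bounds hold ⇒ YES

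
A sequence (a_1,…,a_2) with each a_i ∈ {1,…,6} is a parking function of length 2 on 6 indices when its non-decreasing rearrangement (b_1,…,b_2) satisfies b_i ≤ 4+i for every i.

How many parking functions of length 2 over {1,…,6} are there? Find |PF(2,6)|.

Count = (6−2+1)·(6+1)^(2−1) = 5×7 = 35
E.g. (2,4) → sorted (2,4): b_i ≤ 4+i ∀i, a PF.

35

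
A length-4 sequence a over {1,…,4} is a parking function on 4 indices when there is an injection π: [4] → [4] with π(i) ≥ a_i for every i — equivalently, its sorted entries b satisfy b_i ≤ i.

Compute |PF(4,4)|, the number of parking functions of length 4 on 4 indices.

125

|PF| = (4+1−4)·(4+1)^{4−1} = 1·125 = 125
One tuple (1,2,2,3) → sorted (1,2,2,3): b_i ≤ i ∀i, a PF.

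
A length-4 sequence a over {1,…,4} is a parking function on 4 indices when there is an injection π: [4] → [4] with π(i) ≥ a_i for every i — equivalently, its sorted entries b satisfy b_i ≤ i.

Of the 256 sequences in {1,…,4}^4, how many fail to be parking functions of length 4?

131

Count = (5−4)·5^(4−1) = 1×125 = 125 (Konheim–Weiss)
E.g. (3,4,2,4) → sorted (2,3,4,4): b_1=2>1, not a PF.
Total 256; non-PF = 256−125 = 131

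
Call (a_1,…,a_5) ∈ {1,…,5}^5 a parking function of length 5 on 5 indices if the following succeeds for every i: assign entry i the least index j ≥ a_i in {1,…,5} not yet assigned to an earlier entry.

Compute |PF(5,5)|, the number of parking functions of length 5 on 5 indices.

1296

|PF| = (5−5+1)·(5+1)^(5−1) = 1×1296 = 1296 (Konheim–Weiss)
Example (3,3,1,4,1) → sorted (1,1,3,3,4): b_i ≤ i ∀i, a PF.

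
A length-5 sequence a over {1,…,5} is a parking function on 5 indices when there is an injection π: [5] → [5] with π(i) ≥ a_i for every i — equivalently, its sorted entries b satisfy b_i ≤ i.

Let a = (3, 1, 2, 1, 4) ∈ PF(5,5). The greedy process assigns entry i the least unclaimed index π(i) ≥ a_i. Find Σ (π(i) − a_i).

4

Σπ = 5·6/2 = 15 (π permutes [5]); Σa = 3+1+2+1+4 = 11; disp = 15−11 = 4.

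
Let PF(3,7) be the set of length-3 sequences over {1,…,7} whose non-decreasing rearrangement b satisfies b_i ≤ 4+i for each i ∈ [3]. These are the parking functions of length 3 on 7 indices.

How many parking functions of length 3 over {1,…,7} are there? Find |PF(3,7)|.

320

Count = (8−3)·8^(3−1) = 5 · 64 = 320
One tuple (6,1,3) → sorted (1,3,6): b_i ≤ 4+i ∀i, a PF.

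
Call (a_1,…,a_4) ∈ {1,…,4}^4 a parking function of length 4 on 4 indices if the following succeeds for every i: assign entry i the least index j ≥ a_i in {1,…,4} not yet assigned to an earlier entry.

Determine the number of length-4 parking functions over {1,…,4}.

|PF(4,4)| = (4−4+1)·(4+1)^(4−1) = 1·125 = 125 (Pollak)
Example (4,3,1,2) → sorted (1,2,3,4): b_i ≤ i ∀i, a PF.

125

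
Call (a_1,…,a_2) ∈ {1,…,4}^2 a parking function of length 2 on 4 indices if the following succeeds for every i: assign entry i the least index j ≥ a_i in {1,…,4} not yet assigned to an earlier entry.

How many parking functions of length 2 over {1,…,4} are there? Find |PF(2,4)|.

|PF| = 3·5^1 = 3·5 = 15 (Konheim–Weiss)
Check (3,4) → sorted (3,4): b_i ≤ 2+i ∀i, a PF.

15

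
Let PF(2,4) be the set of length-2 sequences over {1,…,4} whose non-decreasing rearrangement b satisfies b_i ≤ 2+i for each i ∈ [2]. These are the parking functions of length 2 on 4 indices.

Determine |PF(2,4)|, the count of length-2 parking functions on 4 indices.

Count = (4+1−2)·(4+1)^{2−1} = 3 · 5 = 15 (Konheim–Weiss)
Check (3,1) → sorted (1,3): b_i ≤ 2+i ∀i, a PF.

15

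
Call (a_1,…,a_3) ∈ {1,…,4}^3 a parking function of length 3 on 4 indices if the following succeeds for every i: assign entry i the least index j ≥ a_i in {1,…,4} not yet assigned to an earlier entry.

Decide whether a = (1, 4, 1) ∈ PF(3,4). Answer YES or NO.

Sorted: b = (1, 1, 4).
  b_1=1 ≤ 2
  b_2=1 ≤ 3
  b_3=4 ≤ 4
All bounds hold ⇒ YES

YES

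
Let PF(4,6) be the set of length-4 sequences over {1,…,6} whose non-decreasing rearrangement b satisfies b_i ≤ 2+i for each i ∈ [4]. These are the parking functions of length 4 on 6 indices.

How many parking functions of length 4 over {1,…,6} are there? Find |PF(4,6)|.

1029

|PF(4,6)| = (7−4)·7^(4−1) = 3 · 343 = 1029 (Pollak)
One tuple (2,6,5,2) → sorted (2,2,5,6): b_i ≤ 2+i ∀i, a PF.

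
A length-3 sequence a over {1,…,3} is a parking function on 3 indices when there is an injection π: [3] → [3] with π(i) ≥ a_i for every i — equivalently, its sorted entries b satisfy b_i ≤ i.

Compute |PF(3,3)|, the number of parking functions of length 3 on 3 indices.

16

|PF(3,3)| = 1·4^2 = 1·16 = 16
Example (1,1,1) → sorted (1,1,1): b_i ≤ i ∀i, a PF.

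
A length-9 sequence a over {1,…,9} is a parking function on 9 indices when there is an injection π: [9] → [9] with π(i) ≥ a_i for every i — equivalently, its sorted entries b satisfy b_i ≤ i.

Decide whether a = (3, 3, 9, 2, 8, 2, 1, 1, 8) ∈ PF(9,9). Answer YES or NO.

Order a: b = (1, 1, 2, 2, 3, 3, 8, 8, 9).
  b_1=1 ≤ 1
  b_2=1 ≤ 2
  b_3=2 ≤ 3
  b_4=2 ≤ 4
  b_5=3 ≤ 5
  b_6=3 ≤ 6
  b_7=8 > 7
  fails at i=7 ⇒ NO

NO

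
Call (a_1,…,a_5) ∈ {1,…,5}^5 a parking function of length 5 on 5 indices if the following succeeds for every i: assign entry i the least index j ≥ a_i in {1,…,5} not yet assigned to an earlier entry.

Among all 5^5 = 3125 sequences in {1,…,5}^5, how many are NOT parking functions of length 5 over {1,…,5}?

1829

|PF(5,5)| = 1·6^4 = 1 · 1296 = 1296 [KW]
Example (3,5,1,3,5) → sorted (1,3,3,5,5): b_2=3>2, not a PF.
So 3125 − 1296 = 1829 fail.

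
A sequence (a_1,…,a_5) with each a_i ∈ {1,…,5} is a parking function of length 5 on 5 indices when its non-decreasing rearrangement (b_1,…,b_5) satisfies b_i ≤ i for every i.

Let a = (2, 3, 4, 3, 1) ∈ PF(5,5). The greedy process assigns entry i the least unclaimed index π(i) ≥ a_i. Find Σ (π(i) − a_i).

Σπ = 5·6/2 = 15 (π permutes [5]); Σa = 2+3+4+3+1 = 13; disp = 15−13 = 2.

2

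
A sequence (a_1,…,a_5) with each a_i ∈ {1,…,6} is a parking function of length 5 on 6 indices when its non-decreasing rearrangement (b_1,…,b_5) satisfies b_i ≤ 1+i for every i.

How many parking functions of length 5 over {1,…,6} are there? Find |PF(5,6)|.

Count = (7−5)·7^(5−1) = 2·2401 = 4802 [KW]
E.g. (3,5,2,2,3) → sorted (2,2,3,3,5): b_i ≤ 1+i ∀i, a PF.

4802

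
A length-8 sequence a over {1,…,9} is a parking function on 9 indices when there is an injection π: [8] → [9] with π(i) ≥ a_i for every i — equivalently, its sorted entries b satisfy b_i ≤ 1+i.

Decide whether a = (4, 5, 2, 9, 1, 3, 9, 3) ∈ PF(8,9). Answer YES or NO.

Order a: b = (1, 2, 3, 3, 4, 5, 9, 9).
  b_1=1 ≤ 2
  b_2=2 ≤ 3
  b_3=3 ≤ 4
  b_4=3 ≤ 5
  b_5=4 ≤ 6
  b_6=5 ≤ 7
  b_7=9 > 8
  fails at i=7 ⇒ NO

NO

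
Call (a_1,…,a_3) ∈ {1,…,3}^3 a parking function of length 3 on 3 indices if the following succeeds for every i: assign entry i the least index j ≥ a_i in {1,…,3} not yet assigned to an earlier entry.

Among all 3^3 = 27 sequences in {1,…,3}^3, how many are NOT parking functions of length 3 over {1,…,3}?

11

|PF(3,3)| = (3+1−3)·(3+1)^{3−1} = 1 · 16 = 16
Check (3,3,1) → sorted (1,3,3): b_2=3>2, not a PF.
So 27 − 16 = 11 fail.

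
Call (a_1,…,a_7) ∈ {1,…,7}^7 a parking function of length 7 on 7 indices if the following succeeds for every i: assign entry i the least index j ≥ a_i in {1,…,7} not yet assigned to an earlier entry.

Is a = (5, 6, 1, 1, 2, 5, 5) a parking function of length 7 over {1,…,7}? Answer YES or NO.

NO

Rearranged: b = (1, 1, 2, 5, 5, 5, 6).
  b_1=1 ≤ 1
  b_2=1 ≤ 2
  b_3=2 ≤ 3
  b_4=5 > 4
  fails at i=4 ⇒ NO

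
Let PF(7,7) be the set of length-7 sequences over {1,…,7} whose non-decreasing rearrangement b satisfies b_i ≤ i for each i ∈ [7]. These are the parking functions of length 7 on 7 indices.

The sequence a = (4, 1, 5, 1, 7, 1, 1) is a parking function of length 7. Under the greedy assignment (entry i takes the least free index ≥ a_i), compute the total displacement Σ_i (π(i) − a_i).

Σπ(i) = 1+…+7 = 28; Σa = 4+1+5+1+7+1+1 = 20; disp = 28−20 = 8.

8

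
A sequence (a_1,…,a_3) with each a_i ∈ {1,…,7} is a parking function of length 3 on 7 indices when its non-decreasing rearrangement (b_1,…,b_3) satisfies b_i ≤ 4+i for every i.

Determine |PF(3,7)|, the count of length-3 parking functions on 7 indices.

320

|PF(3,7)| = 5·8^2 = 5×64 = 320 (Pollak)
One tuple (5,7,6) → sorted (5,6,7): b_i ≤ 4+i ∀i, a PF.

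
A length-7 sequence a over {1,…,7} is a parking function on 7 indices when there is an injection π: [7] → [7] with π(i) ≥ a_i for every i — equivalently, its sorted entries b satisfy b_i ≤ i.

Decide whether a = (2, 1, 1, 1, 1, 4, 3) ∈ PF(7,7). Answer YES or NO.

Order a: b = (1, 1, 1, 1, 2, 3, 4).
  b_1=1 ≤ 1
  b_2=1 ≤ 2
  b_3=1 ≤ 3
  b_4=1 ≤ 4
  b_5=2 ≤ 5
  b_6=3 ≤ 6
  b_7=4 ≤ 7
All bounds hold ⇒ YES

YES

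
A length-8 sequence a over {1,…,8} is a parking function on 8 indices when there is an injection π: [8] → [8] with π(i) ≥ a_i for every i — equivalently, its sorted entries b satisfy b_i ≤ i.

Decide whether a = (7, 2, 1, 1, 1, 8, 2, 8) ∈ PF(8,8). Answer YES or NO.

NO

Rearranged: b = (1, 1, 1, 2, 2, 7, 8, 8).
  b_1=1 ≤ 1
  b_2=1 ≤ 2
  b_3=1 ≤ 3
  b_4=2 ≤ 4
  b_5=2 ≤ 5
  b_6=7 > 6
  fails at i=6 ⇒ NO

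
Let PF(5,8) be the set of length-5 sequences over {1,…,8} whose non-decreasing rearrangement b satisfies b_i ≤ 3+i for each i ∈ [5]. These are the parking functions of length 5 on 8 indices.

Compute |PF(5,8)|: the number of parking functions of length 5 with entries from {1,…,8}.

|PF| = (8+1−5)·(8+1)^{5−1} = 4 · 6561 = 26244 (Pollak)
One tuple (2,7,1,2,6) → sorted (1,2,2,6,7): b_i ≤ 3+i ∀i, a PF.

26244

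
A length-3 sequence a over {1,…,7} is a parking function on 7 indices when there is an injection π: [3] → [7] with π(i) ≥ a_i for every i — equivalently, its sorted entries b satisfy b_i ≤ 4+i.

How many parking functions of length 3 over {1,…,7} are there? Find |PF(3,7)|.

320

|PF(3,7)| = 5·8^2 = 5·64 = 320 (Pollak)
Example (7,6,3) → sorted (3,6,7): b_i ≤ 4+i ∀i, a PF.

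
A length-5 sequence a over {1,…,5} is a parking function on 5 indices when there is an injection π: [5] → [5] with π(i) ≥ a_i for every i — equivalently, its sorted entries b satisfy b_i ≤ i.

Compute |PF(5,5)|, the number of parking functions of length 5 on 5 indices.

1296

|PF| = (6−5)·6^(5−1) = 1 · 1296 = 1296 (Konheim–Weiss)
Check (1,1,5,1,3) → sorted (1,1,1,3,5): b_i ≤ i ∀i, a PF.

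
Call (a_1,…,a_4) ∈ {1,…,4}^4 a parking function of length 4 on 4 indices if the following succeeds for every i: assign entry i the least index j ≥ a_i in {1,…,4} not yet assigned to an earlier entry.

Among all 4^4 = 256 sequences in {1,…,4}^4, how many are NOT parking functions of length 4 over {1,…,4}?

131

|PF| = 1·5^3 = 1×125 = 125 [KW]
E.g. (4,3,3,3) → sorted (3,3,3,4): b_1=3>1, not a PF.
So 256 − 125 = 131 fail.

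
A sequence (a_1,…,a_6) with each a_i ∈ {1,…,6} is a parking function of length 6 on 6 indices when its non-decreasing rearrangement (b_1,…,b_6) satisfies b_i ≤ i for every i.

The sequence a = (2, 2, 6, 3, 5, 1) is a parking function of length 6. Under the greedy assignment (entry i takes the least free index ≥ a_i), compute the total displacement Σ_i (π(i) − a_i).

2

Σπ = 6·7/2 = 21 (π permutes [6]); Σa = 2+2+6+3+5+1 = 19; disp = 21−19 = 2.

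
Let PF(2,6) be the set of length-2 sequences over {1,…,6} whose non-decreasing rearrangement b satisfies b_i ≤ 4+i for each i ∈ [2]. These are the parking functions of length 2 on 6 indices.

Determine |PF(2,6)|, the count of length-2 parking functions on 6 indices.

35

#PF = (6+1−2)·(6+1)^{2−1} = 5 · 7 = 35 (Konheim–Weiss)
One tuple (1,2) → sorted (1,2): b_i ≤ 4+i ∀i, a PF.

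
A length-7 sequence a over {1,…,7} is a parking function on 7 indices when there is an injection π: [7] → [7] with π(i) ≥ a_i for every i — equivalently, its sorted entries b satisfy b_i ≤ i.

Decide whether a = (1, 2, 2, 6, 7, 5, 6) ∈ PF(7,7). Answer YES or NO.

NO

Sorted: b = (1, 2, 2, 5, 6, 6, 7).
  b_1=1 ≤ 1
  b_2=2 ≤ 2
  b_3=2 ≤ 3
  b_4=5 > 4
  fails at i=4 ⇒ NO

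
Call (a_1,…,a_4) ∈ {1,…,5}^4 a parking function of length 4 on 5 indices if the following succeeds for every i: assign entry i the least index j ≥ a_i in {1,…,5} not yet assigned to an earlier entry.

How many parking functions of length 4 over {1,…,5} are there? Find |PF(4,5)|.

|PF(4,5)| = (6−4)·6^(4−1) = 2 · 216 = 432 (Konheim–Weiss)
Example (1,4,3,3) → sorted (1,3,3,4): b_i ≤ 1+i ∀i, a PF.

432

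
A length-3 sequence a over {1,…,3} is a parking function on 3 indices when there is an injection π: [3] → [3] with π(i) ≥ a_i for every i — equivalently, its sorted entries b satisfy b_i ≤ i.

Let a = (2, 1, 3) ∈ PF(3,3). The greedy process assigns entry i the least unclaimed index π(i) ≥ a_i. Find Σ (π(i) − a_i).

0

Σπ(i) = 1+…+3 = 6; Σa = 2+1+3 = 6; disp = 6−6 = 0.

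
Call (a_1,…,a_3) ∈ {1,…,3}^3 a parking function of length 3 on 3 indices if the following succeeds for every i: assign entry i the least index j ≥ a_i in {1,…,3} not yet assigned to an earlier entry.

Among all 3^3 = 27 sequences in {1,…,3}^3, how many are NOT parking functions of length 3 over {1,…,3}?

|PF(3,3)| = (3−3+1)·(3+1)^(3−1) = 1×16 = 16 (Konheim–Weiss)
E.g. (3,3,3) → sorted (3,3,3): b_1=3>1, not a PF.
3^3 − 16 = 27 − 16 = 11

11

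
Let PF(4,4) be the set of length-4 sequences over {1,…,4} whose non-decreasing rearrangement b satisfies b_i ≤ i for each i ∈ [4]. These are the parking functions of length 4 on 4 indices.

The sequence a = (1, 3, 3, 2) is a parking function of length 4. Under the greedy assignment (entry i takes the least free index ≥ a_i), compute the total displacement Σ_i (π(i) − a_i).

Σπ = 10 ({1..4} each once); Σa = 1+3+3+2 = 9; disp = 10−9 = 1.

1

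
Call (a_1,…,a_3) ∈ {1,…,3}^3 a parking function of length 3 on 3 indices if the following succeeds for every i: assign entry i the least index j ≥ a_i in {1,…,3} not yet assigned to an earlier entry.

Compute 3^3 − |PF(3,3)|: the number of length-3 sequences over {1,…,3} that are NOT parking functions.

11

#PF = (4−3)·4^(3−1) = 1×16 = 16
Check (3,2,2) → sorted (2,2,3): b_1=2>1, not a PF.
3^3 − 16 = 27 − 16 = 11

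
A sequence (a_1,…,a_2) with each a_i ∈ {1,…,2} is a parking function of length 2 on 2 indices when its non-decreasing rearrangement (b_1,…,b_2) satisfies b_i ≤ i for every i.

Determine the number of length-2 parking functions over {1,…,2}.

3

#PF = (3−2)·3^(2−1) = 1×3 = 3 (Konheim–Weiss)
E.g. (1,2) → sorted (1,2): b_i ≤ i ∀i, a PF.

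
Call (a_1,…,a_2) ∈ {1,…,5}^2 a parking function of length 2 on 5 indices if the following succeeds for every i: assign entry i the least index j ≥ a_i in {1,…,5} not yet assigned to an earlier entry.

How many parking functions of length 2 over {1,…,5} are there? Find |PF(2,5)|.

|PF(2,5)| = (5+1−2)·(5+1)^{2−1} = 4 · 6 = 24
E.g. (1,2) → sorted (1,2): b_i ≤ 3+i ∀i, a PF.

24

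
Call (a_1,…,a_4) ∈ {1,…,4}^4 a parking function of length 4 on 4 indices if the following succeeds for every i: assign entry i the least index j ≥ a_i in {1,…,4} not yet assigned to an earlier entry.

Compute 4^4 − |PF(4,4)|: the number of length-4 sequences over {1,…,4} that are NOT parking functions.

|PF| = 1·5^3 = 1 · 125 = 125 (Konheim–Weiss)
Check (4,3,3,2) → sorted (2,3,3,4): b_1=2>1, not a PF.
So 256 − 125 = 131 fail.

131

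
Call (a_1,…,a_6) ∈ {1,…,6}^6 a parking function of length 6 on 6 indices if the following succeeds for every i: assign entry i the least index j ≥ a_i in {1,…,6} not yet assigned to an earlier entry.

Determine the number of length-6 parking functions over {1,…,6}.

Count = (6+1−6)·(6+1)^{6−1} = 1×16807 = 16807 (Pollak)
Example (4,4,1,1,3,5) → sorted (1,1,3,4,4,5): b_i ≤ i ∀i, a PF.

16807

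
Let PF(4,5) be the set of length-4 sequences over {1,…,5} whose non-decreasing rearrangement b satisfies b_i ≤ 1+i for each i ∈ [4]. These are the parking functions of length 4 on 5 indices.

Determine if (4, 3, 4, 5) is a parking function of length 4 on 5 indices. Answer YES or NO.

NO

Order a: b = (3, 4, 4, 5).
  b_1=3 > 2
  fails at i=1 ⇒ NO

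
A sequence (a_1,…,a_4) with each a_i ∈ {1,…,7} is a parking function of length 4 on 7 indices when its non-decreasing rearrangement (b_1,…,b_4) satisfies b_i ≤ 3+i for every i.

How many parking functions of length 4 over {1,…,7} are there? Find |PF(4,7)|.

#PF = (7−4+1)·(7+1)^(4−1) = 4 · 512 = 2048
Check (1,5,2,2) → sorted (1,2,2,5): b_i ≤ 3+i ∀i, a PF.

2048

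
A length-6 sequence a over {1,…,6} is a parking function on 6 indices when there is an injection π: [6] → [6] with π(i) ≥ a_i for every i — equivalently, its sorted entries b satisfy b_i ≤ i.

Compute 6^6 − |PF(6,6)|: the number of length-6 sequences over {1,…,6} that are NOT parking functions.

29849

Count = (7−6)·7^(6−1) = 1×16807 = 16807 [KW]
E.g. (3,3,3,5,5,5) → sorted (3,3,3,5,5,5): b_1=3>1, not a PF.
So 46656 − 16807 = 29849 fail.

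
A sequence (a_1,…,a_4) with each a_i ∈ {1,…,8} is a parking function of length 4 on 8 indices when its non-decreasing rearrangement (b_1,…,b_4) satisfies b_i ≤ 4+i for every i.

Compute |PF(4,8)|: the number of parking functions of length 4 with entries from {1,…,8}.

Count = 5·9^3 = 5×729 = 3645 (Pollak)
Example (1,5,1,2) → sorted (1,1,2,5): b_i ≤ 4+i ∀i, a PF.

3645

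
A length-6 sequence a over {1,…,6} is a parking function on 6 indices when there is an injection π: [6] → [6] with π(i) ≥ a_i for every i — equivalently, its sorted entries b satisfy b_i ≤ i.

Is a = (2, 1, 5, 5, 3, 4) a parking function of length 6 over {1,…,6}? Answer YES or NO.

Rearranged: b = (1, 2, 3, 4, 5, 5).
  b_1=1 ≤ 1
  b_2=2 ≤ 2
  b_3=3 ≤ 3
  b_4=4 ≤ 4
  b_5=5 ≤ 5
  b_6=5 ≤ 6
All bounds hold ⇒ YES

YES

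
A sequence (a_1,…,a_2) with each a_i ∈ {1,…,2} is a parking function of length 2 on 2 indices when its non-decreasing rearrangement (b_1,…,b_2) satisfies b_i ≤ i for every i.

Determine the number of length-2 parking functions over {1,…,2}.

|PF(2,2)| = (3−2)·3^(2−1) = 1·3 = 3 (Pollak)
E.g. (2,1) → sorted (1,2): b_i ≤ i ∀i, a PF.

3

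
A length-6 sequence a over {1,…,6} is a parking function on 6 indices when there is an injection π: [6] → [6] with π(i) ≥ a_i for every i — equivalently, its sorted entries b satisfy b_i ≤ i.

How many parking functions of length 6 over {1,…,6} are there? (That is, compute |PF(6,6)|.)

|PF(6,6)| = (6+1−6)·(6+1)^{6−1} = 1×16807 = 16807 (Pollak)
One tuple (2,1,1,3,4,1) → sorted (1,1,1,2,3,4): b_i ≤ i ∀i, a PF.

16807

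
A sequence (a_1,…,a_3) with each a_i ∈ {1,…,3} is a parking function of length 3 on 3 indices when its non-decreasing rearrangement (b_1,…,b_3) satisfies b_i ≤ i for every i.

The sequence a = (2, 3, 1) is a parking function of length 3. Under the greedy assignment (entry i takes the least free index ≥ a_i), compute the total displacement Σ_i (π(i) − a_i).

Σπ = 6 ({1..3} each once); Σa = 2+3+1 = 6; disp = 6−6 = 0.

0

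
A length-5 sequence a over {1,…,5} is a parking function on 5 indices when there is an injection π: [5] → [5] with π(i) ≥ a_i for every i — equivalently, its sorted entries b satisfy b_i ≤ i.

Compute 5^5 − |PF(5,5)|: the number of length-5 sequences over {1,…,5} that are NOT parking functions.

|PF| = 1·6^4 = 1 · 1296 = 1296 [KW]
E.g. (2,5,5,3,5) → sorted (2,3,5,5,5): b_1=2>1, not a PF.
So 3125 − 1296 = 1829 fail.

1829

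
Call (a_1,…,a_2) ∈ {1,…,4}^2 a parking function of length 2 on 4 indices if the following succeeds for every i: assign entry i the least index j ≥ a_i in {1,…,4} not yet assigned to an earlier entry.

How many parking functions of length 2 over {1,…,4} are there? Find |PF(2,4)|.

|PF| = (4+1−2)·(4+1)^{2−1} = 3·5 = 15 (Pollak)
One tuple (2,4) → sorted (2,4): b_i ≤ 2+i ∀i, a PF.

15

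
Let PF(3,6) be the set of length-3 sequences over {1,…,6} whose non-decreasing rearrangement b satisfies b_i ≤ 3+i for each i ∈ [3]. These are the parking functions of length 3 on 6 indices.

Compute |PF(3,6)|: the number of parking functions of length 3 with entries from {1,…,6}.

|PF| = (6−3+1)·(6+1)^(3−1) = 4 · 49 = 196 (Konheim–Weiss)
One tuple (5,4,6) → sorted (4,5,6): b_i ≤ 3+i ∀i, a PF.

196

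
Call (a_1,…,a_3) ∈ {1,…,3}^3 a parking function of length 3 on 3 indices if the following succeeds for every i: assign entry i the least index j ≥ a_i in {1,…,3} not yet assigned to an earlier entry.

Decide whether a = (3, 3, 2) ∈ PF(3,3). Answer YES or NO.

NO

Rearranged: b = (2, 3, 3).
  b_1=2 > 1
  fails at i=1 ⇒ NO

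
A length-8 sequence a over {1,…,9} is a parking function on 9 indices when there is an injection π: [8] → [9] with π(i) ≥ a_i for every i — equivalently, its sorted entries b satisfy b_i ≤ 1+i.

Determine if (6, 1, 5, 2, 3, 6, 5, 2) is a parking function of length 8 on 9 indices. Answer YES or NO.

YES

Order a: b = (1, 2, 2, 3, 5, 5, 6, 6).
  b_1=1 ≤ 2
  b_2=2 ≤ 3
  b_3=2 ≤ 4
  b_4=3 ≤ 5
  b_5=5 ≤ 6
  b_6=5 ≤ 7
  b_7=6 ≤ 8
  b_8=6 ≤ 9
All bounds hold ⇒ YES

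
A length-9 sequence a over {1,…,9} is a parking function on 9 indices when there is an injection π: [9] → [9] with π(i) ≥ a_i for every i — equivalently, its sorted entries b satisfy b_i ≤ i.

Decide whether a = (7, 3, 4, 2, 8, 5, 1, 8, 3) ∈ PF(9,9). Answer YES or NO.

YES

Order a: b = (1, 2, 3, 3, 4, 5, 7, 8, 8).
  b_1=1 ≤ 1
  b_2=2 ≤ 2
  b_3=3 ≤ 3
  b_4=3 ≤ 4
  b_5=4 ≤ 5
  b_6=5 ≤ 6
  b_7=7 ≤ 7
  b_8=8 ≤ 8
  b_9=8 ≤ 9
All bounds hold ⇒ YES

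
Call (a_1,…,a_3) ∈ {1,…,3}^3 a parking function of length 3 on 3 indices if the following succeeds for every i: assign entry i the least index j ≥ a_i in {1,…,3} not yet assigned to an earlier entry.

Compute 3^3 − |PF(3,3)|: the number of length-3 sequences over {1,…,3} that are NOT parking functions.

#PF = (4−3)·4^(3−1) = 1×16 = 16 (Konheim–Weiss)
Check (2,2,3) → sorted (2,2,3): b_1=2>1, not a PF.
Total 27; non-PF = 27−16 = 11

11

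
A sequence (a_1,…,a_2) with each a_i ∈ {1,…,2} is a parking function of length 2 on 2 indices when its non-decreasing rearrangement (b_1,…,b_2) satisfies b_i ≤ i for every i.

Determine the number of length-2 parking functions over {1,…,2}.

3

Count = (2+1−2)·(2+1)^{2−1} = 1×3 = 3 [KW]
Example (1,2) → sorted (1,2): b_i ≤ i ∀i, a PF.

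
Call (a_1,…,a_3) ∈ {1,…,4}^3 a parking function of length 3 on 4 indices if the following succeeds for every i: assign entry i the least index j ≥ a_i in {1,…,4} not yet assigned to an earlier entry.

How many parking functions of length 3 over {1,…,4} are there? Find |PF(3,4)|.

50

|PF(3,4)| = 2·5^2 = 2·25 = 50
Check (2,3,1) → sorted (1,2,3): b_i ≤ 1+i ∀i, a PF.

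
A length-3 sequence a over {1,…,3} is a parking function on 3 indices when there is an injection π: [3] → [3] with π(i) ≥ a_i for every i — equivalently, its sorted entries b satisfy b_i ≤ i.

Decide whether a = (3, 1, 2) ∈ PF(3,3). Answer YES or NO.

YES

Rearranged: b = (1, 2, 3).
  b_1=1 ≤ 1
  b_2=2 ≤ 2
  b_3=3 ≤ 3
All bounds hold ⇒ YES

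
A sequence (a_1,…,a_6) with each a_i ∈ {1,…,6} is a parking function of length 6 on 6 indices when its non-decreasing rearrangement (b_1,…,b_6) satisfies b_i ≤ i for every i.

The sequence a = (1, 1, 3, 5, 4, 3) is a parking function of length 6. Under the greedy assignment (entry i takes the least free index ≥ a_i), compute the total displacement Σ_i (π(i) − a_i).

4

Σπ = 6·7/2 = 21 (π permutes [6]); Σa = 1+1+3+5+4+3 = 17; disp = 21−17 = 4.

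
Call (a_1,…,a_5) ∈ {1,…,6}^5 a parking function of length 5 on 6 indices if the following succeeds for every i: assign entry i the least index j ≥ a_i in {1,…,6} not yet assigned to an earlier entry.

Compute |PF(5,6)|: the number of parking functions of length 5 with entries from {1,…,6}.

|PF| = (6+1−5)·(6+1)^{5−1} = 2×2401 = 4802
Check (4,2,3,3,3) → sorted (2,3,3,3,4): b_i ≤ 1+i ∀i, a PF.

4802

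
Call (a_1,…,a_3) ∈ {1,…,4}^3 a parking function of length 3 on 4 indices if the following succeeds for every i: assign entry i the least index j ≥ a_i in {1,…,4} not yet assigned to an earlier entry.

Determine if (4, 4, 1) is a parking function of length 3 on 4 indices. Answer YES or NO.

NO

Rearranged: b = (1, 4, 4).
  b_1=1 ≤ 2
  b_2=4 > 3
  fails at i=2 ⇒ NO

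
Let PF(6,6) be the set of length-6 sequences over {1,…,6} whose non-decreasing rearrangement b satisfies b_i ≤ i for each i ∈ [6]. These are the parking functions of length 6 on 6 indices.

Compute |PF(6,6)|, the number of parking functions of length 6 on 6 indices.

|PF(6,6)| = (7−6)·7^(6−1) = 1·16807 = 16807 [KW]
Check (1,2,3,4,2,3) → sorted (1,2,2,3,3,4): b_i ≤ i ∀i, a PF.

16807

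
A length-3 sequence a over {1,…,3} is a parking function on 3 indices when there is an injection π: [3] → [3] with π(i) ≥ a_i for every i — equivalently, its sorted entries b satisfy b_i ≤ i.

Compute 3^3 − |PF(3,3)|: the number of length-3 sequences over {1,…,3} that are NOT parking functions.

#PF = (3−3+1)·(3+1)^(3−1) = 1×16 = 16 [KW]
One tuple (2,3,3) → sorted (2,3,3): b_1=2>1, not a PF.
So 27 − 16 = 11 fail.

11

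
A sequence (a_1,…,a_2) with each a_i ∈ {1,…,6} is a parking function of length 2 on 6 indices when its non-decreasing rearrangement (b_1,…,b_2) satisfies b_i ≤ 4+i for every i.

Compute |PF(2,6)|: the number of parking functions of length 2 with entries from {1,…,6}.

35

|PF(2,6)| = (7−2)·7^(2−1) = 5·7 = 35
Check (5,3) → sorted (3,5): b_i ≤ 4+i ∀i, a PF.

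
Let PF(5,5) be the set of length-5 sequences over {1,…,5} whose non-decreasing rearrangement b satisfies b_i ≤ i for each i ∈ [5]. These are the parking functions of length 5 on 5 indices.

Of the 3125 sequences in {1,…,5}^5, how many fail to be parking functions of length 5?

Count = (5−5+1)·(5+1)^(5−1) = 1×1296 = 1296 (Pollak)
Example (1,4,5,4,4) → sorted (1,4,4,4,5): b_2=4>2, not a PF.
Total 3125; non-PF = 3125−1296 = 1829

1829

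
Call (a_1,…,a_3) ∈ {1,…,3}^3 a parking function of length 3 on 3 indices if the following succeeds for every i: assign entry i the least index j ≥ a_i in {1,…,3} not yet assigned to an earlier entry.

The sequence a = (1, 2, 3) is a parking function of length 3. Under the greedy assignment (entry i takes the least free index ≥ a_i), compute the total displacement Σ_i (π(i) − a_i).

0

Σπ = 6 ({1..3} each once); Σa = 1+2+3 = 6; disp = 6−6 = 0.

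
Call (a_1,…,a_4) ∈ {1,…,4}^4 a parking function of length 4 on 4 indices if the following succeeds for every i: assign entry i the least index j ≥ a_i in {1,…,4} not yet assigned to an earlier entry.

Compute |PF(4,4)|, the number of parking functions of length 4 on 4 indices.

125

|PF(4,4)| = (4−4+1)·(4+1)^(4−1) = 1×125 = 125 (Pollak)
E.g. (1,1,4,2) → sorted (1,1,2,4): b_i ≤ i ∀i, a PF.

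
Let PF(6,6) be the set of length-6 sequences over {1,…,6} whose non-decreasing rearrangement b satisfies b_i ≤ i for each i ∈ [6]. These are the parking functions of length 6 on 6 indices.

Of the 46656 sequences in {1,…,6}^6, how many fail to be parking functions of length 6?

29849

|PF(6,6)| = (7−6)·7^(6−1) = 1×16807 = 16807 (Konheim–Weiss)
E.g. (4,5,5,3,3,2) → sorted (2,3,3,4,5,5): b_1=2>1, not a PF.
Total 46656; non-PF = 46656−16807 = 29849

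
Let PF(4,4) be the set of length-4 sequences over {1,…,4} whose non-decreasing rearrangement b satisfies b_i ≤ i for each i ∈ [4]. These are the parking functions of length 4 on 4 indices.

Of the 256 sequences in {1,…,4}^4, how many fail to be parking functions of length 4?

131

|PF(4,4)| = (5−4)·5^(4−1) = 1 · 125 = 125
Example (4,4,4,2) → sorted (2,4,4,4): b_1=2>1, not a PF.
Total 256; non-PF = 256−125 = 131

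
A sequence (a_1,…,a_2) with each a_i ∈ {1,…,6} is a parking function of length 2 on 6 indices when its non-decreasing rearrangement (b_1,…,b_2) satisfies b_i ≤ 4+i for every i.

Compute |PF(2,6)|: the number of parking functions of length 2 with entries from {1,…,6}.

|PF(2,6)| = (7−2)·7^(2−1) = 5×7 = 35 [KW]
Example (5,5) → sorted (5,5): b_i ≤ 4+i ∀i, a PF.

35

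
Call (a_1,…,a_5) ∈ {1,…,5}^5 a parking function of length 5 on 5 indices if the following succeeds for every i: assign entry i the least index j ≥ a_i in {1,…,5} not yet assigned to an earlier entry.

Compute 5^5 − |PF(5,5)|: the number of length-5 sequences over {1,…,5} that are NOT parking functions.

1829

|PF| = 1·6^4 = 1·1296 = 1296 (Konheim–Weiss)
One tuple (5,4,1,5,3) → sorted (1,3,4,5,5): b_2=3>2, not a PF.
5^5 − 1296 = 3125 − 1296 = 1829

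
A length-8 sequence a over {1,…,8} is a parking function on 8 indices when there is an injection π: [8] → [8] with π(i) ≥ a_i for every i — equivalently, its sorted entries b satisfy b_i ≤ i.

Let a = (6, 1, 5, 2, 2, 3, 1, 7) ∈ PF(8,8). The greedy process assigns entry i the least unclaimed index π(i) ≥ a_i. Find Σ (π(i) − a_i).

Σπ = 36 ({1..8} each once); Σa = 6+1+5+2+2+3+1+7 = 27; disp = 36−27 = 9.

9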